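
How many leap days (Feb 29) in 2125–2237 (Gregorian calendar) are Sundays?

Leap years in 2125–2237: 27 of them.
Feb 29 weekday advances by 5 (mod 7) from one leap year to the next four years later (or differs when a century non-leap intervenes).
Leap-day weekdays: 2128:Sun✓ 2132:Fri 2136:Wed 2140:Mon 2144:Sat 2148:Thu 2152:Tue 2156:Sun✓ 2160:Fri 2164:Wed 2168:Mon 2172:Sat 2176:Thu 2180:Tue 2184:Sun✓ 2188:Fri 2192:Wed 2196:Mon 2204:Wed 2208:Mon 2212:Sat 2216:Thu 2220:Tue 2224:Sun✓ 2228:Fri 2232:Wed 2236:Mon
Sunday: 2128, 2156, 2184, 2224 → 4.

4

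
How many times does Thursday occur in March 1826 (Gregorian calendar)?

5

March 1826 has 31 days and begins on Wednesday.
The first Thursday is March 2.
Thursdays fall on 2, 9, 16, 23, 30 — that's 5.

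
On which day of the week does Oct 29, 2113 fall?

January 1, 2113 is a Sunday.
October 29 is day 302 of the year, i.e. 301 days after Jan 1.
301 mod 7 = 0, so advance 0 weekdays from Sunday: Sunday.

Sunday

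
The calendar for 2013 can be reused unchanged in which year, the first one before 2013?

2002

Two years share a calendar iff Jan 1 falls on the same weekday and both are leap or both are common. 2013: Jan 1 is Tuesday, common year.
2012: Jan 1 Sunday, leap
2011: Jan 1 Saturday, common
2010: Jan 1 Friday, common
2009: Jan 1 Thursday, common
2008: Jan 1 Tuesday, leap
2007: Jan 1 Monday, common
2006: Jan 1 Sunday, common
2005: Jan 1 Saturday, common
2004: Jan 1 Thursday, leap
2003: Jan 1 Wednesday, common
2002: Jan 1 Tuesday, common
2002 matches on both conditions.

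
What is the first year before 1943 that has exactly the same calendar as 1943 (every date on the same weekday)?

1937

Two years share a calendar iff Jan 1 falls on the same weekday and both are leap or both are common. 1943: Jan 1 is Friday, common year.
1942: Jan 1 Thursday, common
1941: Jan 1 Wednesday, common
1940: Jan 1 Monday, leap
1939: Jan 1 Sunday, common
1938: Jan 1 Saturday, common
1937: Jan 1 Friday, common
1937 matches on both conditions.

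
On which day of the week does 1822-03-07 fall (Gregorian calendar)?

Thursday

January 1, 1822 is a Tuesday.
March 7 is day 66 of the year, i.e. 65 days after Jan 1.
65 mod 7 = 2, so advance 2 weekdays from Tuesday: Thursday.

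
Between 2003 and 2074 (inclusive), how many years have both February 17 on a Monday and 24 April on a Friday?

Check each year's weekday for February 17 and 24 April:
  2003: Mon/Thu  2004: Tue/Sat  2005: Thu/Sun  2006: Fri/Mon  2007: Sat/Tue  2008: Sun/Thu  2009: Tue/Fri  2010: Wed/Sat  2011: Thu/Sun  2012: Fri/Tue  2013: Sun/Wed  2014: Mon/Thu  2015: Tue/Fri  2016: Wed/Sun  …(44 more)…  2061: Thu/Sun  2062: Fri/Mon  2063: Sat/Tue  2064: Sun/Thu  2065: Tue/Fri  2066: Wed/Sat  2067: Thu/Sun  2068: Fri/Tue  2069: Sun/Wed  2070: Mon/Thu  2071: Tue/Fri  2072: Wed/Sun  2073: Fri/Mon  2074: Sat/Tue
Both conditions hold in: 2020, 2048 — 2.

2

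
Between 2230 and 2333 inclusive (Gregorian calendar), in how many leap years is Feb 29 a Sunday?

3

Leap years in 2230–2333: 25 of them.
Feb 29 weekday advances by 5 (mod 7) from one leap year to the next four years later (or differs when a century non-leap intervenes).
Leap-day weekdays: 2232:Wed 2236:Mon 2240:Sat 2244:Thu 2248:Tue 2252:Sun✓ 2256:Fri 2260:Wed 2264:Mon 2268:Sat 2272:Thu 2276:Tue 2280:Sun✓ 2284:Fri 2288:Wed 2292:Mon 2296:Sat 2304:Mon 2308:Sat 2312:Thu 2316:Tue 2320:Sun✓ 2324:Fri 2328:Wed 2332:Mon
Sunday: 2252, 2280, 2320 → 3.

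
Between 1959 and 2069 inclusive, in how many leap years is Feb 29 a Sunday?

Leap years in 1959–2069: 28 of them.
Feb 29 weekday advances by 5 (mod 7) from one leap year to the next four years later (or differs when a century non-leap intervenes).
Leap-day weekdays: 1960:Mon 1964:Sat 1968:Thu 1972:Tue 1976:Sun✓ 1980:Fri 1984:Wed 1988:Mon 1992:Sat 1996:Thu 2000:Tue 2004:Sun✓ 2008:Fri 2012:Wed 2016:Mon 2020:Sat 2024:Thu 2028:Tue 2032:Sun✓ 2036:Fri 2040:Wed 2044:Mon 2048:Sat 2052:Thu 2056:Tue 2060:Sun✓ 2064:Fri 2068:Wed
Sunday: 1976, 2004, 2032, 2060 → 4.

4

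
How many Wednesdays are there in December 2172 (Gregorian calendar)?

5

December 2172 has 31 days and begins on Tuesday.
The first Wednesday is December 2.
Wednesdays fall on 2, 9, 16, 23, 30 — that's 5.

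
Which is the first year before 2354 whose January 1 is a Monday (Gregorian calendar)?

2351

Jan 1 advances by 2 weekdays after a leap year and by 1 after a common year.
2354: Jan 1 is Friday.
2353: Thursday
2352: Tuesday (leap)
2351: Monday
2351 begins on a Monday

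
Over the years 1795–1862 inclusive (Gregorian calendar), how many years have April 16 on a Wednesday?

10

Track April 16's weekday year by year (advancing +1, or +2 across a Feb 29):
  1795: Thu  1796: Sat (+2)  1797: Sun (+1)  1798: Mon (+1)  1799: Tue (+1)
  1800: Wed (+1) ✓  1801: Thu (+1)  1802: Fri (+1)  1803: Sat (+1)  1804: Mon (+2)
  1805: Tue (+1)  1806: Wed (+1) ✓  1807: Thu (+1)  1808: Sat (+2)  … (40 more years) …
  1849: Mon (+1)  1850: Tue (+1)  1851: Wed (+1) ✓  1852: Fri (+2)  1853: Sat (+1)
  1854: Sun (+1)  1855: Mon (+1)  1856: Wed (+2) ✓  1857: Thu (+1)  1858: Fri (+1)
  1859: Sat (+1)  1860: Mon (+2)  1861: Tue (+1)  1862: Wed (+1) ✓
Wednesday years: 1800, 1806, 1817, 1823, 1828, 1834, 1845, 1851, 1856, 1862 — 10 in total.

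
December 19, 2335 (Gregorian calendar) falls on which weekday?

Thursday

January 1, 2335 is a Tuesday.
December 19 is day 353 of the year, i.e. 352 days after Jan 1.
352 mod 7 = 2, so advance 2 weekdays from Tuesday: Thursday.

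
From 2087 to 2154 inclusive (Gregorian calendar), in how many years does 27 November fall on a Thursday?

10

Track 27 November's weekday year by year (advancing +1, or +2 across a Feb 29):
  2087: Thu ✓  2088: Sat (+2)  2089: Sun (+1)  2090: Mon (+1)  2091: Tue (+1)
  2092: Thu (+2) ✓  2093: Fri (+1)  2094: Sat (+1)  2095: Sun (+1)  2096: Tue (+2)
  2097: Wed (+1)  2098: Thu (+1) ✓  2099: Fri (+1)  2100: Sat (+1)  … (40 more years) …
  2141: Mon (+1)  2142: Tue (+1)  2143: Wed (+1)  2144: Fri (+2)  2145: Sat (+1)
  2146: Sun (+1)  2147: Mon (+1)  2148: Wed (+2)  2149: Thu (+1) ✓  2150: Fri (+1)
  2151: Sat (+1)  2152: Mon (+2)  2153: Tue (+1)  2154: Wed (+1)
Thursday years: 2087, 2092, 2098, 2104, 2110, 2121, 2127, 2132, 2138, 2149 — 10 in total.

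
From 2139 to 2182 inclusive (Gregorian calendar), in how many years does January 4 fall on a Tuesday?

Track January 4's weekday year by year (advancing +1, or +2 across a Feb 29):
  2139: Sun  2140: Mon (+1)  2141: Wed (+2)  2142: Thu (+1)  2143: Fri (+1)
  2144: Sat (+1)  2145: Mon (+2)  2146: Tue (+1) ✓  2147: Wed (+1)  2148: Thu (+1)
  2149: Sat (+2)  2150: Sun (+1)  2151: Mon (+1)  2152: Tue (+1) ✓  … (16 more years) …
  2169: Wed (+2)  2170: Thu (+1)  2171: Fri (+1)  2172: Sat (+1)  2173: Mon (+2)
  2174: Tue (+1) ✓  2175: Wed (+1)  2176: Thu (+1)  2177: Sat (+2)  2178: Sun (+1)
  2179: Mon (+1)  2180: Tue (+1) ✓  2181: Thu (+2)  2182: Fri (+1)
Tuesday years: 2146, 2152, 2157, 2163, 2174, 2180 — 6 in total.

6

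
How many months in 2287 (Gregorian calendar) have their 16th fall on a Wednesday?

Check the 16th of each month of 2287: Jan 16: Sun, Feb 16: Wed, Mar 16: Wed, Apr 16: Sat, May 16: Mon, Jun 16: Thu, Jul 16: Sat, Aug 16: Tue, Sep 16: Fri, Oct 16: Sun, Nov 16: Wed, Dec 16: Fri.
Wednesday occurs in February, March, November — 3 months.

3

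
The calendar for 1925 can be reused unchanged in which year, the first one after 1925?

1931

Two years share a calendar iff Jan 1 falls on the same weekday and both are leap or both are common. 1925: Jan 1 is Thursday, common year.
1926: Jan 1 Friday, common
1927: Jan 1 Saturday, common
1928: Jan 1 Sunday, leap
1929: Jan 1 Tuesday, common
1930: Jan 1 Wednesday, common
1931: Jan 1 Thursday, common
1931 matches on both conditions.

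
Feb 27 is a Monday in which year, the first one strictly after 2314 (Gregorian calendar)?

From one year to the next, a fixed date's weekday advances by 1, or by 2 when a Feb 29 lies between the two dates.
2314: February 27 is Friday.
2315: Saturday (+1)
2316: Sunday (+1)
2317: Tuesday (+2)
2318: Wednesday (+1)
2319: Thursday (+1)
2320: Friday (+1)
2321: Sunday (+2)
2322: Monday (+1)
Feb 27 falls on a Monday in 2322.

2322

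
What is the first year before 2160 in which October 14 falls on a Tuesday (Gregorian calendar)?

From one year to the next, a fixed date's weekday advances by 1, or by 2 when a Feb 29 lies between the two dates.
2160: October 14 is Tuesday.
2159: Sunday (−2)
2158: Saturday (−1)
2157: Friday (−1)
2156: Thursday (−1)
2155: Tuesday (−2)
October 14 falls on a Tuesday in 2155.

2155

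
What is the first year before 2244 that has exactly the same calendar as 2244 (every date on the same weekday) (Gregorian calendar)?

2216

Two years share a calendar iff Jan 1 falls on the same weekday and both are leap or both are common. 2244: Jan 1 is Monday, leap year.
2243: Jan 1 Sunday, common
2242: Jan 1 Saturday, common
2241: Jan 1 Friday, common
2240: Jan 1 Wednesday, leap
2239: Jan 1 Tuesday, common
2238: Jan 1 Monday, common
2237: Jan 1 Sunday, common
2236: Jan 1 Friday, leap
2235: Jan 1 Thursday, common
2234: Jan 1 Wednesday, common
2233: Jan 1 Tuesday, common
2232: Jan 1 Sunday, leap
2231: Jan 1 Saturday, common
2230: Jan 1 Friday, common
2229: Jan 1 Thursday, common
2228: Jan 1 Tuesday, leap
2227: Jan 1 Monday, common
2226: Jan 1 Sunday, common
2225: Jan 1 Saturday, common
2224: Jan 1 Thursday, leap
2223: Jan 1 Wednesday, common
2222: Jan 1 Tuesday, common
2221: Jan 1 Monday, common
2220: Jan 1 Saturday, leap
2219: Jan 1 Friday, common
2218: Jan 1 Thursday, common
2217: Jan 1 Wednesday, common
2216: Jan 1 Monday, leap
2216 matches on both conditions.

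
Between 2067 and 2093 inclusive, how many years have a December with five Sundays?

December has 31 days; it has five Sundays when Sunday falls among the first (month-length − 28) days — i.e. when December 1 is one of Sunday/Saturday/Friday.
December 1 by year: 2067:Thu 2068:Sat✓ 2069:Sun✓ 2070:Mon 2071:Tue 2072:Thu 2073:Fri✓ 2074:Sat✓ 2075:Sun✓ 2076:Tue 2077:Wed 2078:Thu 2079:Fri✓ 2080:Sun✓ 2081:Mon 2082:Tue 2083:Wed 2084:Fri✓ 2085:Sat✓ 2086:Sun✓ 2087:Mon 2088:Wed 2089:Thu 2090:Fri✓ 2091:Sat✓ 2092:Mon 2093:Tue
Years with five Sundays: 2068, 2069, 2073, 2074, 2075, 2079, 2080, 2084, 2085, 2086, 2090, 2091 → 12.

12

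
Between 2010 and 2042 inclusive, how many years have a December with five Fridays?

14

December has 31 days; it has five Fridays when Friday falls among the first (month-length − 28) days — i.e. when December 1 is one of Friday/Thursday/Wednesday.
December 1 by year: 2010:Wed✓ 2011:Thu✓ 2012:Sat 2013:Sun 2014:Mon 2015:Tue 2016:Thu✓ 2017:Fri✓ 2018:Sat 2019:Sun 2020:Tue 2021:Wed✓ 2022:Thu✓ 2023:Fri✓ 2024:Sun …(3 more)… 2028:Fri✓ 2029:Sat 2030:Sun 2031:Mon 2032:Wed✓ 2033:Thu✓ 2034:Fri✓ 2035:Sat 2036:Mon 2037:Tue 2038:Wed✓ 2039:Thu✓ 2040:Sat 2041:Sun 2042:Mon
Years with five Fridays: 2010, 2011, 2016, 2017, 2021, 2022, 2023, 2027, 2028, 2032, 2033, 2034, 2038, 2039 → 14.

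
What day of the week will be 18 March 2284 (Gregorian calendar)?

Tuesday

January 1, 2284 is a Tuesday.
March 18 is day 78 of the year, i.e. 77 days after Jan 1.
77 mod 7 = 0, so advance 0 weekdays from Tuesday: Tuesday.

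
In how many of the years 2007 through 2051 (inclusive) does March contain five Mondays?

March has 31 days; it has five Mondays when Monday falls among the first (month-length − 28) days — i.e. when March 1 is one of Monday/Sunday/Saturday.
March 1 by year: 2007:Thu 2008:Sat✓ 2009:Sun✓ 2010:Mon✓ 2011:Tue 2012:Thu 2013:Fri 2014:Sat✓ 2015:Sun✓ 2016:Tue 2017:Wed 2018:Thu 2019:Fri 2020:Sun✓ 2021:Mon✓ …(15 more)… 2037:Sun✓ 2038:Mon✓ 2039:Tue 2040:Thu 2041:Fri 2042:Sat✓ 2043:Sun✓ 2044:Tue 2045:Wed 2046:Thu 2047:Fri 2048:Sun✓ 2049:Mon✓ 2050:Tue 2051:Wed
Years with five Mondays: 2008, 2009, 2010, 2014, 2015, 2020, 2021, 2025, 2026, 2027, 2031, 2032, 2036, 2037, 2038, 2042, 2043, 2048, 2049 → 19.

19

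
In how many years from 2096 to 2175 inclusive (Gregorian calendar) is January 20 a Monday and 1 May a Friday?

3

Check each year's weekday for January 20 and 1 May:
  2096: Fri/Tue  2097: Sun/Wed  2098: Mon/Thu  2099: Tue/Fri  2100: Wed/Sat  2101: Thu/Sun  2102: Fri/Mon  2103: Sat/Tue  2104: Sun/Thu  2105: Tue/Fri  2106: Wed/Sat  2107: Thu/Sun  2108: Fri/Tue  2109: Sun/Wed  …(52 more)…  2162: Wed/Sat  2163: Thu/Sun  2164: Fri/Tue  2165: Sun/Wed  2166: Mon/Thu  2167: Tue/Fri  2168: Wed/Sun  2169: Fri/Mon  2170: Sat/Tue  2171: Sun/Wed  2172: Mon/Fri ✓  2173: Wed/Sat  2174: Thu/Sun  2175: Fri/Mon
Both conditions hold in: 2116, 2144, 2172 — 3.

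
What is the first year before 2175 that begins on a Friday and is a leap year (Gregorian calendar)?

2168

Jan 1 advances by 2 weekdays after a leap year and by 1 after a common year.
2175: Jan 1 is Sunday.
2174: Saturday
2173: Friday
2172: Wednesday (leap)
2171: Tuesday
2170: Monday
2169: Sunday
2168: Friday (leap)
2168 begins on a Friday and is a leap year.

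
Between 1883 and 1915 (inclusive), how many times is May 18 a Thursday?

Track May 18's weekday year by year (advancing +1, or +2 across a Feb 29):
  1883: Fri  1884: Sun (+2)  1885: Mon (+1)  1886: Tue (+1)  1887: Wed (+1)
  1888: Fri (+2)  1889: Sat (+1)  1890: Sun (+1)  1891: Mon (+1)  1892: Wed (+2)
  1893: Thu (+1) ✓  1894: Fri (+1)  1895: Sat (+1)  1896: Mon (+2)  … (5 more years) …
  1902: Sun (+1)  1903: Mon (+1)  1904: Wed (+2)  1905: Thu (+1) ✓  1906: Fri (+1)
  1907: Sat (+1)  1908: Mon (+2)  1909: Tue (+1)  1910: Wed (+1)  1911: Thu (+1) ✓
  1912: Sat (+2)  1913: Sun (+1)  1914: Mon (+1)  1915: Tue (+1)
Thursday years: 1893, 1899, 1905, 1911 — 4 in total.

4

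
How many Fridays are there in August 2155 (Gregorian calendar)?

August 2155 has 31 days and begins on Friday.
The first Friday is August 1.
Fridays fall on 1, 8, 15, 22, 29 — that's 5.

5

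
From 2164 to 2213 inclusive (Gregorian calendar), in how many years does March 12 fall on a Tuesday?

8

Track March 12's weekday year by year (advancing +1, or +2 across a Feb 29):
  2164: Mon  2165: Tue (+1) ✓  2166: Wed (+1)  2167: Thu (+1)  2168: Sat (+2)
  2169: Sun (+1)  2170: Mon (+1)  2171: Tue (+1) ✓  2172: Thu (+2)  2173: Fri (+1)
  2174: Sat (+1)  2175: Sun (+1)  2176: Tue (+2) ✓  2177: Wed (+1)  … (22 more years) …
  2200: Wed (+1)  2201: Thu (+1)  2202: Fri (+1)  2203: Sat (+1)  2204: Mon (+2)
  2205: Tue (+1) ✓  2206: Wed (+1)  2207: Thu (+1)  2208: Sat (+2)  2209: Sun (+1)
  2210: Mon (+1)  2211: Tue (+1) ✓  2212: Thu (+2)  2213: Fri (+1)
Tuesday years: 2165, 2171, 2176, 2182, 2193, 2199, 2205, 2211 — 8 in total.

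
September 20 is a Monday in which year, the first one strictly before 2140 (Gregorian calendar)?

From one year to the next, a fixed date's weekday advances by 1, or by 2 when a Feb 29 lies between the two dates.
2140: September 20 is Tuesday.
2139: Sunday (−2)
2138: Saturday (−1)
2137: Friday (−1)
2136: Thursday (−1)
2135: Tuesday (−2)
2134: Monday (−1)
September 20 falls on a Monday in 2134.

2134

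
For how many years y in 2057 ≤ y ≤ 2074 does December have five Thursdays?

December has 31 days; it has five Thursdays when Thursday falls among the first (month-length − 28) days — i.e. when December 1 is one of Thursday/Wednesday/Tuesday.
December 1 by year: 2057:Sat 2058:Sun 2059:Mon 2060:Wed✓ 2061:Thu✓ 2062:Fri 2063:Sat 2064:Mon 2065:Tue✓ 2066:Wed✓ 2067:Thu✓ 2068:Sat 2069:Sun 2070:Mon 2071:Tue✓ 2072:Thu✓ 2073:Fri 2074:Sat
Years with five Thursdays: 2060, 2061, 2065, 2066, 2067, 2071, 2072 → 7.

7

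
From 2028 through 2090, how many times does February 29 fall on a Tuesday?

Leap years in 2028–2090: 16 of them.
Feb 29 weekday advances by 5 (mod 7) from one leap year to the next four years later (or differs when a century non-leap intervenes).
Leap-day weekdays: 2028:Tue✓ 2032:Sun 2036:Fri 2040:Wed 2044:Mon 2048:Sat 2052:Thu 2056:Tue✓ 2060:Sun 2064:Fri 2068:Wed 2072:Mon 2076:Sat 2080:Thu 2084:Tue✓ 2088:Sun
Tuesday: 2028, 2056, 2084 → 3.

3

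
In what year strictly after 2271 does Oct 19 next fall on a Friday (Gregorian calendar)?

2277

From one year to the next, a fixed date's weekday advances by 1, or by 2 when a Feb 29 lies between the two dates.
2271: October 19 is Thursday.
2272: Saturday (+2)
2273: Sunday (+1)
2274: Monday (+1)
2275: Tuesday (+1)
2276: Thursday (+2)
2277: Friday (+1)
Oct 19 falls on a Friday in 2277.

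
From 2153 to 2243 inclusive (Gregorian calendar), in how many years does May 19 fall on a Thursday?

Track May 19's weekday year by year (advancing +1, or +2 across a Feb 29):
  2153: Sat  2154: Sun (+1)  2155: Mon (+1)  2156: Wed (+2)  2157: Thu (+1) ✓
  2158: Fri (+1)  2159: Sat (+1)  2160: Mon (+2)  2161: Tue (+1)  2162: Wed (+1)
  2163: Thu (+1) ✓  2164: Sat (+2)  2165: Sun (+1)  2166: Mon (+1)  … (63 more years) …
  2230: Wed (+1)  2231: Thu (+1) ✓  2232: Sat (+2)  2233: Sun (+1)  2234: Mon (+1)
  2235: Tue (+1)  2236: Thu (+2) ✓  2237: Fri (+1)  2238: Sat (+1)  2239: Sun (+1)
  2240: Tue (+2)  2241: Wed (+1)  2242: Thu (+1) ✓  2243: Fri (+1)
Thursday years: 2157, 2163, 2168, 2174, 2185, 2191, 2196, 2203, 2208, 2214, 2225, 2231, 2236, 2242 — 14 in total.

14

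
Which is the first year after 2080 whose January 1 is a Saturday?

2084

Jan 1 advances by 2 weekdays after a leap year and by 1 after a common year.
2080: Jan 1 is Monday (leap).
2081: Wednesday
2082: Thursday
2083: Friday
2084: Saturday (leap)
2084 begins on a Saturday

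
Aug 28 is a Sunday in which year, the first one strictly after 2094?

From one year to the next, a fixed date's weekday advances by 1, or by 2 when a Feb 29 lies between the two dates.
2094: August 28 is Saturday.
2095: Sunday (+1)
Aug 28 falls on a Sunday in 2095.

2095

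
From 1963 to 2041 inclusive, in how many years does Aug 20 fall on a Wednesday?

Track Aug 20's weekday year by year (advancing +1, or +2 across a Feb 29):
  1963: Tue  1964: Thu (+2)  1965: Fri (+1)  1966: Sat (+1)  1967: Sun (+1)
  1968: Tue (+2)  1969: Wed (+1) ✓  1970: Thu (+1)  1971: Fri (+1)  1972: Sun (+2)
  1973: Mon (+1)  1974: Tue (+1)  1975: Wed (+1) ✓  1976: Fri (+2)  … (51 more years) …
  2028: Sun (+2)  2029: Mon (+1)  2030: Tue (+1)  2031: Wed (+1) ✓  2032: Fri (+2)
  2033: Sat (+1)  2034: Sun (+1)  2035: Mon (+1)  2036: Wed (+2) ✓  2037: Thu (+1)
  2038: Fri (+1)  2039: Sat (+1)  2040: Mon (+2)  2041: Tue (+1)
Wednesday years: 1969, 1975, 1980, 1986, 1997, 2003, 2008, 2014, 2025, 2031, 2036 — 11 in total.

11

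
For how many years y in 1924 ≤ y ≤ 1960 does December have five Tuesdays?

December has 31 days; it has five Tuesdays when Tuesday falls among the first (month-length − 28) days — i.e. when December 1 is one of Tuesday/Monday/Sunday.
December 1 by year: 1924:Mon✓ 1925:Tue✓ 1926:Wed 1927:Thu 1928:Sat 1929:Sun✓ 1930:Mon✓ 1931:Tue✓ 1932:Thu 1933:Fri 1934:Sat 1935:Sun✓ 1936:Tue✓ 1937:Wed 1938:Thu …(7 more)… 1946:Sun✓ 1947:Mon✓ 1948:Wed 1949:Thu 1950:Fri 1951:Sat 1952:Mon✓ 1953:Tue✓ 1954:Wed 1955:Thu 1956:Sat 1957:Sun✓ 1958:Mon✓ 1959:Tue✓ 1960:Thu
Years with five Tuesdays: 1924, 1925, 1929, 1930, 1931, 1935, 1936, 1940, 1941, 1942, 1946, 1947, 1952, 1953, 1957, 1958, 1959 → 17.

17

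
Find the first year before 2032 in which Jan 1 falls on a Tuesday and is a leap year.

Jan 1 advances by 2 weekdays after a leap year and by 1 after a common year.
2032: Jan 1 is Thursday (leap).
2031: Wednesday
2030: Tuesday
2029: Monday
2028: Saturday (leap)
2027: Friday
2026: Thursday
2025: Wednesday
2024: Monday (leap)
2023: Sunday
2022: Saturday
2021: Friday
2020: Wednesday (leap)
2019: Tuesday
2018: Monday
2017: Sunday
2016: Friday (leap)
2015: Thursday
2014: Wednesday
2013: Tuesday
2012: Sunday (leap)
2011: Saturday
2010: Friday
2009: Thursday
2008: Tuesday (leap)
2008 begins on a Tuesday and is a leap year.

2008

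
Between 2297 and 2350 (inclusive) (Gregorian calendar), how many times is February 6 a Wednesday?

Track February 6's weekday year by year (advancing +1, or +2 across a Feb 29):
  2297: Sat  2298: Sun (+1)  2299: Mon (+1)  2300: Tue (+1)  2301: Wed (+1) ✓
  2302: Thu (+1)  2303: Fri (+1)  2304: Sat (+1)  2305: Mon (+2)  2306: Tue (+1)
  2307: Wed (+1) ✓  2308: Thu (+1)  2309: Sat (+2)  2310: Sun (+1)  … (26 more years) …
  2337: Sat (+2)  2338: Sun (+1)  2339: Mon (+1)  2340: Tue (+1)  2341: Thu (+2)
  2342: Fri (+1)  2343: Sat (+1)  2344: Sun (+1)  2345: Tue (+2)  2346: Wed (+1) ✓
  2347: Thu (+1)  2348: Fri (+1)  2349: Sun (+2)  2350: Mon (+1)
Wednesday years: 2301, 2307, 2318, 2324, 2329, 2335, 2346 — 7 in total.

7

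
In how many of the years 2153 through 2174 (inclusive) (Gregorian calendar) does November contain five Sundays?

6

November has 30 days; it has five Sundays when Sunday falls among the first (month-length − 28) days — i.e. when November 1 is one of Sunday/Saturday.
November 1 by year: 2153:Thu 2154:Fri 2155:Sat✓ 2156:Mon 2157:Tue 2158:Wed 2159:Thu 2160:Sat✓ 2161:Sun✓ 2162:Mon 2163:Tue 2164:Thu 2165:Fri 2166:Sat✓ 2167:Sun✓ 2168:Tue 2169:Wed 2170:Thu 2171:Fri 2172:Sun✓ 2173:Mon 2174:Tue
Years with five Sundays: 2155, 2160, 2161, 2166, 2167, 2172 → 6.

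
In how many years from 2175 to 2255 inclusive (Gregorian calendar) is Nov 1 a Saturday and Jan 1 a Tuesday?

2

Check each year's weekday for Nov 1 and Jan 1:
  2175: Wed/Sun  2176: Fri/Mon  2177: Sat/Wed  2178: Sun/Thu  2179: Mon/Fri  2180: Wed/Sat  2181: Thu/Mon  2182: Fri/Tue  2183: Sat/Wed  2184: Mon/Thu  2185: Tue/Sat  2186: Wed/Sun  2187: Thu/Mon  2188: Sat/Tue ✓  …(53 more)…  2242: Tue/Sat  2243: Wed/Sun  2244: Fri/Mon  2245: Sat/Wed  2246: Sun/Thu  2247: Mon/Fri  2248: Wed/Sat  2249: Thu/Mon  2250: Fri/Tue  2251: Sat/Wed  2252: Mon/Thu  2253: Tue/Sat  2254: Wed/Sun  2255: Thu/Mon
Both conditions hold in: 2188, 2228 — 2.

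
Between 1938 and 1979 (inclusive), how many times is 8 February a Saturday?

Track 8 February's weekday year by year (advancing +1, or +2 across a Feb 29):
  1938: Tue  1939: Wed (+1)  1940: Thu (+1)  1941: Sat (+2) ✓  1942: Sun (+1)
  1943: Mon (+1)  1944: Tue (+1)  1945: Thu (+2)  1946: Fri (+1)  1947: Sat (+1) ✓
  1948: Sun (+1)  1949: Tue (+2)  1950: Wed (+1)  1951: Thu (+1)  … (14 more years) …
  1966: Tue (+1)  1967: Wed (+1)  1968: Thu (+1)  1969: Sat (+2) ✓  1970: Sun (+1)
  1971: Mon (+1)  1972: Tue (+1)  1973: Thu (+2)  1974: Fri (+1)  1975: Sat (+1) ✓
  1976: Sun (+1)  1977: Tue (+2)  1978: Wed (+1)  1979: Thu (+1)
Saturday years: 1941, 1947, 1958, 1964, 1969, 1975 — 6 in total.

6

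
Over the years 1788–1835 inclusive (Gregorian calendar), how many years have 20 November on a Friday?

8

Track 20 November's weekday year by year (advancing +1, or +2 across a Feb 29):
  1788: Thu  1789: Fri (+1) ✓  1790: Sat (+1)  1791: Sun (+1)  1792: Tue (+2)
  1793: Wed (+1)  1794: Thu (+1)  1795: Fri (+1) ✓  1796: Sun (+2)  1797: Mon (+1)
  1798: Tue (+1)  1799: Wed (+1)  1800: Thu (+1)  1801: Fri (+1) ✓  … (20 more years) …
  1822: Wed (+1)  1823: Thu (+1)  1824: Sat (+2)  1825: Sun (+1)  1826: Mon (+1)
  1827: Tue (+1)  1828: Thu (+2)  1829: Fri (+1) ✓  1830: Sat (+1)  1831: Sun (+1)
  1832: Tue (+2)  1833: Wed (+1)  1834: Thu (+1)  1835: Fri (+1) ✓
Friday years: 1789, 1795, 1801, 1807, 1812, 1818, 1829, 1835 — 8 in total.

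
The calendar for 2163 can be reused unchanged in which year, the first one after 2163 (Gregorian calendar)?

Two years share a calendar iff Jan 1 falls on the same weekday and both are leap or both are common. 2163: Jan 1 is Saturday, common year.
2164: Jan 1 Sunday, leap
2165: Jan 1 Tuesday, common
2166: Jan 1 Wednesday, common
2167: Jan 1 Thursday, common
2168: Jan 1 Friday, leap
2169: Jan 1 Sunday, common
2170: Jan 1 Monday, common
2171: Jan 1 Tuesday, common
2172: Jan 1 Wednesday, leap
2173: Jan 1 Friday, common
2174: Jan 1 Saturday, common
2174 matches on both conditions.

2174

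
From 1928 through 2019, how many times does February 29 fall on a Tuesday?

3

Leap years in 1928–2019: 23 of them.
Feb 29 weekday advances by 5 (mod 7) from one leap year to the next four years later (or differs when a century non-leap intervenes).
Leap-day weekdays: 1928:Wed 1932:Mon 1936:Sat 1940:Thu 1944:Tue✓ 1948:Sun 1952:Fri 1956:Wed 1960:Mon 1964:Sat 1968:Thu 1972:Tue✓ 1976:Sun 1980:Fri 1984:Wed 1988:Mon 1992:Sat 1996:Thu 2000:Tue✓ 2004:Sun 2008:Fri 2012:Wed 2016:Mon
Tuesday: 1944, 1972, 2000 → 3.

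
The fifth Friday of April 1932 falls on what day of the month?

29

April 1, 1932 is a Friday, so the first Friday is the 1st.
The fifth Friday is 1 + 28 = 29.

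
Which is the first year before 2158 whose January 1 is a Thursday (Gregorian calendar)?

Jan 1 advances by 2 weekdays after a leap year and by 1 after a common year.
2158: Jan 1 is Sunday.
2157: Saturday
2156: Thursday (leap)
2156 begins on a Thursday

2156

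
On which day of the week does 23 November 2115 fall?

Saturday

January 1, 2115 is a Tuesday.
November 23 is day 327 of the year, i.e. 326 days after Jan 1.
326 mod 7 = 4, so advance 4 weekdays from Tuesday: Saturday.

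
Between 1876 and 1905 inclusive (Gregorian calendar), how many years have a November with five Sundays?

November has 30 days; it has five Sundays when Sunday falls among the first (month-length − 28) days — i.e. when November 1 is one of Sunday/Saturday.
November 1 by year: 1876:Wed 1877:Thu 1878:Fri 1879:Sat✓ 1880:Mon 1881:Tue 1882:Wed 1883:Thu 1884:Sat✓ 1885:Sun✓ 1886:Mon 1887:Tue 1888:Thu 1889:Fri 1890:Sat✓ 1891:Sun✓ 1892:Tue 1893:Wed 1894:Thu 1895:Fri 1896:Sun✓ 1897:Mon 1898:Tue 1899:Wed 1900:Thu 1901:Fri 1902:Sat✓ 1903:Sun✓ 1904:Tue 1905:Wed
Years with five Sundays: 1879, 1884, 1885, 1890, 1891, 1896, 1902, 1903 → 8.

8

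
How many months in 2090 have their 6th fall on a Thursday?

2

Check the 6th of each month of 2090: Jan 6: Fri, Feb 6: Mon, Mar 6: Mon, Apr 6: Thu, May 6: Sat, Jun 6: Tue, Jul 6: Thu, Aug 6: Sun, Sep 6: Wed, Oct 6: Fri, Nov 6: Mon, Dec 6: Wed.
Thursday occurs in April, July — 2 months.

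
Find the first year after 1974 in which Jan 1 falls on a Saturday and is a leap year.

Jan 1 advances by 2 weekdays after a leap year and by 1 after a common year.
1974: Jan 1 is Tuesday.
1975: Wednesday
1976: Thursday (leap)
1977: Saturday
1978: Sunday
1979: Monday
1980: Tuesday (leap)
1981: Thursday
1982: Friday
1983: Saturday
1984: Sunday (leap)
1985: Tuesday
1986: Wednesday
1987: Thursday
1988: Friday (leap)
1989: Sunday
1990: Monday
1991: Tuesday
1992: Wednesday (leap)
1993: Friday
1994: Saturday
1995: Sunday
1996: Monday (leap)
1997: Wednesday
1998: Thursday
1999: Friday
2000: Saturday (leap)
2000 begins on a Saturday and is a leap year.

2000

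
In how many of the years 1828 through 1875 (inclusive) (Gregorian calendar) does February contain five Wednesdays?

2

February has 28 days (29 in leap years); it has five Wednesdays when Wednesday falls among the first (month-length − 28) days — i.e. when February 1 is Wednesday in a leap year (never in a common year).
February 1 by year: 1828:Fri 1829:Sun 1830:Mon 1831:Tue 1832:Wed✓ 1833:Fri 1834:Sat 1835:Sun 1836:Mon 1837:Wed 1838:Thu 1839:Fri 1840:Sat 1841:Mon 1842:Tue …(18 more)… 1861:Fri 1862:Sat 1863:Sun 1864:Mon 1865:Wed 1866:Thu 1867:Fri 1868:Sat 1869:Mon 1870:Tue 1871:Wed 1872:Thu 1873:Sat 1874:Sun 1875:Mon
Years with five Wednesdays: 1832, 1860 → 2.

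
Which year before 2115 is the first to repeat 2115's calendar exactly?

2109

Two years share a calendar iff Jan 1 falls on the same weekday and both are leap or both are common. 2115: Jan 1 is Tuesday, common year.
2114: Jan 1 Monday, common
2113: Jan 1 Sunday, common
2112: Jan 1 Friday, leap
2111: Jan 1 Thursday, common
2110: Jan 1 Wednesday, common
2109: Jan 1 Tuesday, common
2109 matches on both conditions.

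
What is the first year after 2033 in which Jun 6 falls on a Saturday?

From one year to the next, a fixed date's weekday advances by 1, or by 2 when a Feb 29 lies between the two dates.
2033: June 6 is Monday.
2034: Tuesday (+1)
2035: Wednesday (+1)
2036: Friday (+2)
2037: Saturday (+1)
Jun 6 falls on a Saturday in 2037.

2037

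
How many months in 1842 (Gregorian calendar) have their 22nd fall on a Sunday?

1

Check the 22nd of each month of 1842: Jan 22: Sat, Feb 22: Tue, Mar 22: Tue, Apr 22: Fri, May 22: Sun, Jun 22: Wed, Jul 22: Fri, Aug 22: Mon, Sep 22: Thu, Oct 22: Sat, Nov 22: Tue, Dec 22: Thu.
Sunday occurs in May — 1 month.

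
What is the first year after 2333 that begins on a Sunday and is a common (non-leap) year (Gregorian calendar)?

Jan 1 advances by 2 weekdays after a leap year and by 1 after a common year.
2333: Jan 1 is Sunday.
2334: Monday
2335: Tuesday
2336: Wednesday (leap)
2337: Friday
2338: Saturday
2339: Sunday
2339 begins on a Sunday and is a common year.

2339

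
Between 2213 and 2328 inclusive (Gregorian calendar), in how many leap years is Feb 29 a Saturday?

4

Leap years in 2213–2328: 28 of them.
Feb 29 weekday advances by 5 (mod 7) from one leap year to the next four years later (or differs when a century non-leap intervenes).
Leap-day weekdays: 2216:Thu 2220:Tue 2224:Sun 2228:Fri 2232:Wed 2236:Mon 2240:Sat✓ 2244:Thu 2248:Tue 2252:Sun 2256:Fri 2260:Wed 2264:Mon 2268:Sat✓ 2272:Thu 2276:Tue 2280:Sun 2284:Fri 2288:Wed 2292:Mon 2296:Sat✓ 2304:Mon 2308:Sat✓ 2312:Thu 2316:Tue 2320:Sun 2324:Fri 2328:Wed
Saturday: 2240, 2268, 2296, 2308 → 4.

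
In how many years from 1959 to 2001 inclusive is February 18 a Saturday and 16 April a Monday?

1

Check each year's weekday for February 18 and 16 April:
  1959: Wed/Thu  1960: Thu/Sat  1961: Sat/Sun  1962: Sun/Mon  1963: Mon/Tue  1964: Tue/Thu  1965: Thu/Fri  1966: Fri/Sat  1967: Sat/Sun  1968: Sun/Tue  1969: Tue/Wed  1970: Wed/Thu  1971: Thu/Fri  1972: Fri/Sun  …(15 more)…  1988: Thu/Sat  1989: Sat/Sun  1990: Sun/Mon  1991: Mon/Tue  1992: Tue/Thu  1993: Thu/Fri  1994: Fri/Sat  1995: Sat/Sun  1996: Sun/Tue  1997: Tue/Wed  1998: Wed/Thu  1999: Thu/Fri  2000: Fri/Sun  2001: Sun/Mon
Both conditions hold in: 1984 — 1.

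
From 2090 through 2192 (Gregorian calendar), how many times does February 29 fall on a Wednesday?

5

Leap years in 2090–2192: 25 of them.
Feb 29 weekday advances by 5 (mod 7) from one leap year to the next four years later (or differs when a century non-leap intervenes).
Leap-day weekdays: 2092:Fri 2096:Wed✓ 2104:Fri 2108:Wed✓ 2112:Mon 2116:Sat 2120:Thu 2124:Tue 2128:Sun 2132:Fri 2136:Wed✓ 2140:Mon 2144:Sat 2148:Thu 2152:Tue 2156:Sun 2160:Fri 2164:Wed✓ 2168:Mon 2172:Sat 2176:Thu 2180:Tue 2184:Sun 2188:Fri 2192:Wed✓
Wednesday: 2096, 2108, 2136, 2164, 2192 → 5.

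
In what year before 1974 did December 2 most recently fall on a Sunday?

1973

From one year to the next, a fixed date's weekday advances by 1, or by 2 when a Feb 29 lies between the two dates.
1974: December 2 is Monday.
1973: Sunday (−1)
December 2 falls on a Sunday in 1973.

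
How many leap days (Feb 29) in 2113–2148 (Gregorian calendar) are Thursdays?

Leap years in 2113–2148: 9 of them.
Feb 29 weekday advances by 5 (mod 7) from one leap year to the next four years later (or differs when a century non-leap intervenes).
Leap-day weekdays: 2116:Sat 2120:Thu✓ 2124:Tue 2128:Sun 2132:Fri 2136:Wed 2140:Mon 2144:Sat 2148:Thu✓
Thursday: 2120, 2148 → 2.

2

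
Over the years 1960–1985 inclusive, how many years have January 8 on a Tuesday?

Track January 8's weekday year by year (advancing +1, or +2 across a Feb 29):
  1960: Fri  1961: Sun (+2)  1962: Mon (+1)  1963: Tue (+1) ✓  1964: Wed (+1)
  1965: Fri (+2)  1966: Sat (+1)  1967: Sun (+1)  1968: Mon (+1)  1969: Wed (+2)
  1970: Thu (+1)  1971: Fri (+1)  1972: Sat (+1)  1973: Mon (+2)  1974: Tue (+1) ✓
  1975: Wed (+1)  1976: Thu (+1)  1977: Sat (+2)  1978: Sun (+1)  1979: Mon (+1)
  1980: Tue (+1) ✓  1981: Thu (+2)  1982: Fri (+1)  1983: Sat (+1)  1984: Sun (+1)
  1985: Tue (+2) ✓
Tuesday years: 1963, 1974, 1980, 1985 — 4 in total.

4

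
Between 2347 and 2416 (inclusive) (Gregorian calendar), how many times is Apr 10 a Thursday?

11

Track Apr 10's weekday year by year (advancing +1, or +2 across a Feb 29):
  2347: Thu ✓  2348: Sat (+2)  2349: Sun (+1)  2350: Mon (+1)  2351: Tue (+1)
  2352: Thu (+2) ✓  2353: Fri (+1)  2354: Sat (+1)  2355: Sun (+1)  2356: Tue (+2)
  2357: Wed (+1)  2358: Thu (+1) ✓  2359: Fri (+1)  2360: Sun (+2)  … (42 more years) …
  2403: Thu (+1) ✓  2404: Sat (+2)  2405: Sun (+1)  2406: Mon (+1)  2407: Tue (+1)
  2408: Thu (+2) ✓  2409: Fri (+1)  2410: Sat (+1)  2411: Sun (+1)  2412: Tue (+2)
  2413: Wed (+1)  2414: Thu (+1) ✓  2415: Fri (+1)  2416: Sun (+2)
Thursday years: 2347, 2352, 2358, 2369, 2375, 2380, 2386, 2397, 2403, 2408, 2414 — 11 in total.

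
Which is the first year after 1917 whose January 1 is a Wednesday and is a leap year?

1936

Jan 1 advances by 2 weekdays after a leap year and by 1 after a common year.
1917: Jan 1 is Monday.
1918: Tuesday
1919: Wednesday
1920: Thursday (leap)
1921: Saturday
1922: Sunday
1923: Monday
1924: Tuesday (leap)
1925: Thursday
1926: Friday
1927: Saturday
1928: Sunday (leap)
1929: Tuesday
1930: Wednesday
1931: Thursday
1932: Friday (leap)
1933: Sunday
1934: Monday
1935: Tuesday
1936: Wednesday (leap)
1936 begins on a Wednesday and is a leap year.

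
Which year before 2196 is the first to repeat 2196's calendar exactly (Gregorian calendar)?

Two years share a calendar iff Jan 1 falls on the same weekday and both are leap or both are common. 2196: Jan 1 is Friday, leap year.
2195: Jan 1 Thursday, common
2194: Jan 1 Wednesday, common
2193: Jan 1 Tuesday, common
2192: Jan 1 Sunday, leap
2191: Jan 1 Saturday, common
2190: Jan 1 Friday, common
2189: Jan 1 Thursday, common
2188: Jan 1 Tuesday, leap
2187: Jan 1 Monday, common
2186: Jan 1 Sunday, common
2185: Jan 1 Saturday, common
2184: Jan 1 Thursday, leap
2183: Jan 1 Wednesday, common
2182: Jan 1 Tuesday, common
2181: Jan 1 Monday, common
2180: Jan 1 Saturday, leap
2179: Jan 1 Friday, common
2178: Jan 1 Thursday, common
2177: Jan 1 Wednesday, common
2176: Jan 1 Monday, leap
2175: Jan 1 Sunday, common
2174: Jan 1 Saturday, common
2173: Jan 1 Friday, common
2172: Jan 1 Wednesday, leap
2171: Jan 1 Tuesday, common
2170: Jan 1 Monday, common
2169: Jan 1 Sunday, common
2168: Jan 1 Friday, leap
2168 matches on both conditions.

2168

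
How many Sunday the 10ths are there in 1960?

3

Check the 10th of each month of 1960: Jan 10: Sun, Feb 10: Wed, Mar 10: Thu, Apr 10: Sun, May 10: Tue, Jun 10: Fri, Jul 10: Sun, Aug 10: Wed, Sep 10: Sat, Oct 10: Mon, Nov 10: Thu, Dec 10: Sat.
Sunday occurs in January, April, July — 3 months.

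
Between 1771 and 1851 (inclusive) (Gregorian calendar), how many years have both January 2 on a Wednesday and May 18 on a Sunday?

2

Check each year's weekday for January 2 and May 18:
  1771: Wed/Sat  1772: Thu/Mon  1773: Sat/Tue  1774: Sun/Wed  1775: Mon/Thu  1776: Tue/Sat  1777: Thu/Sun  1778: Fri/Mon  1779: Sat/Tue  1780: Sun/Thu  1781: Tue/Fri  1782: Wed/Sat  1783: Thu/Sun  1784: Fri/Tue  …(53 more)…  1838: Tue/Fri  1839: Wed/Sat  1840: Thu/Mon  1841: Sat/Tue  1842: Sun/Wed  1843: Mon/Thu  1844: Tue/Sat  1845: Thu/Sun  1846: Fri/Mon  1847: Sat/Tue  1848: Sun/Thu  1849: Tue/Fri  1850: Wed/Sat  1851: Thu/Sun
Both conditions hold in: 1788, 1828 — 2.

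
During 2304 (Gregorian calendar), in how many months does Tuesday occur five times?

4

A month of length L has five Tuesdays iff its first Tuesday is on day ≤ L−28 (so day 1–3 in a 31-day month, 1–2 in a 30-day month, day 1 in a leap February).
Checking each month of 2304: Jan starts Fri (31d); Feb starts Mon (29d); Mar starts Tue (31d) ✓; Apr starts Fri (30d); May starts Sun (31d) ✓; Jun starts Wed (30d); Jul starts Fri (31d); Aug starts Mon (31d) ✓; Sep starts Thu (30d); Oct starts Sat (31d); Nov starts Tue (30d) ✓; Dec starts Thu (31d).
Five-Tuesday months: March, May, August, November → 4.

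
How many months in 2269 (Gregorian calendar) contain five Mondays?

A month of length L has five Mondays iff its first Monday is on day ≤ L−28 (so day 1–3 in a 31-day month, 1–2 in a 30-day month, day 1 in a leap February).
Checking each month of 2269: Jan starts Fri (31d); Feb starts Mon (28d); Mar starts Mon (31d) ✓; Apr starts Thu (30d); May starts Sat (31d) ✓; Jun starts Tue (30d); Jul starts Thu (31d); Aug starts Sun (31d) ✓; Sep starts Wed (30d); Oct starts Fri (31d); Nov starts Mon (30d) ✓; Dec starts Wed (31d).
Five-Monday months: March, May, August, November → 4.

4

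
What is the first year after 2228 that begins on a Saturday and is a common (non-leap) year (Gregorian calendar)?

Jan 1 advances by 2 weekdays after a leap year and by 1 after a common year.
2228: Jan 1 is Tuesday (leap).
2229: Thursday
2230: Friday
2231: Saturday
2231 begins on a Saturday and is a common year.

2231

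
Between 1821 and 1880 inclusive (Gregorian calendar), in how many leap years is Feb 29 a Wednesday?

2

Leap years in 1821–1880: 15 of them.
Feb 29 weekday advances by 5 (mod 7) from one leap year to the next four years later (or differs when a century non-leap intervenes).
Leap-day weekdays: 1824:Sun 1828:Fri 1832:Wed✓ 1836:Mon 1840:Sat 1844:Thu 1848:Tue 1852:Sun 1856:Fri 1860:Wed✓ 1864:Mon 1868:Sat 1872:Thu 1876:Tue 1880:Sun
Wednesday: 1832, 1860 → 2.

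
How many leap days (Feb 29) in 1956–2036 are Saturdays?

Leap years in 1956–2036: 21 of them.
Feb 29 weekday advances by 5 (mod 7) from one leap year to the next four years later (or differs when a century non-leap intervenes).
Leap-day weekdays: 1956:Wed 1960:Mon 1964:Sat✓ 1968:Thu 1972:Tue 1976:Sun 1980:Fri 1984:Wed 1988:Mon 1992:Sat✓ 1996:Thu 2000:Tue 2004:Sun 2008:Fri 2012:Wed 2016:Mon 2020:Sat✓ 2024:Thu 2028:Tue 2032:Sun 2036:Fri
Saturday: 1964, 1992, 2020 → 3.

3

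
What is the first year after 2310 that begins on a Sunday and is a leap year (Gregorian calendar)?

2328

Jan 1 advances by 2 weekdays after a leap year and by 1 after a common year.
2310: Jan 1 is Saturday.
2311: Sunday
2312: Monday (leap)
2313: Wednesday
2314: Thursday
2315: Friday
2316: Saturday (leap)
2317: Monday
2318: Tuesday
2319: Wednesday
2320: Thursday (leap)
2321: Saturday
2322: Sunday
2323: Monday
2324: Tuesday (leap)
2325: Thursday
2326: Friday
2327: Saturday
2328: Sunday (leap)
2328 begins on a Sunday and is a leap year.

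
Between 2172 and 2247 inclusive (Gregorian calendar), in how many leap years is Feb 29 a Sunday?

Leap years in 2172–2247: 18 of them.
Feb 29 weekday advances by 5 (mod 7) from one leap year to the next four years later (or differs when a century non-leap intervenes).
Leap-day weekdays: 2172:Sat 2176:Thu 2180:Tue 2184:Sun✓ 2188:Fri 2192:Wed 2196:Mon 2204:Wed 2208:Mon 2212:Sat 2216:Thu 2220:Tue 2224:Sun✓ 2228:Fri 2232:Wed 2236:Mon 2240:Sat 2244:Thu
Sunday: 2184, 2224 → 2.

2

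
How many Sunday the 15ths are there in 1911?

Check the 15th of each month of 1911: Jan 15: Sun, Feb 15: Wed, Mar 15: Wed, Apr 15: Sat, May 15: Mon, Jun 15: Thu, Jul 15: Sat, Aug 15: Tue, Sep 15: Fri, Oct 15: Sun, Nov 15: Wed, Dec 15: Fri.
Sunday occurs in January, October — 2 months.

2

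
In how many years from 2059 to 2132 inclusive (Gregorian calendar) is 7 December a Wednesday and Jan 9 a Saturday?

Check each year's weekday for 7 December and Jan 9:
  2059: Sun/Thu  2060: Tue/Fri  2061: Wed/Sun  2062: Thu/Mon  2063: Fri/Tue  2064: Sun/Wed  2065: Mon/Fri  2066: Tue/Sat  2067: Wed/Sun  2068: Fri/Mon  2069: Sat/Wed  2070: Sun/Thu  2071: Mon/Fri  2072: Wed/Sat ✓  …(46 more)…  2119: Thu/Mon  2120: Sat/Tue  2121: Sun/Thu  2122: Mon/Fri  2123: Tue/Sat  2124: Thu/Sun  2125: Fri/Tue  2126: Sat/Wed  2127: Sun/Thu  2128: Tue/Fri  2129: Wed/Sun  2130: Thu/Mon  2131: Fri/Tue  2132: Sun/Wed
Both conditions hold in: 2072, 2112 — 2.

2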